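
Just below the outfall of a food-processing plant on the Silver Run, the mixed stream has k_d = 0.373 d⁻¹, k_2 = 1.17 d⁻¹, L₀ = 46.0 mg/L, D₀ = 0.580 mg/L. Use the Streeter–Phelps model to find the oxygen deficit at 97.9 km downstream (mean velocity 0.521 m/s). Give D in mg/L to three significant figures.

Travel time t = x/v = 97.9 km / (0.521 m/s) = 97900 m / 0.521 m/s = 187900 s = 2.175 d.
k_d L₀/(k_2−k_d) = 0.373×46.0/(1.17−0.373) = 17.16/0.7970 = 21.53 mg/L.
e^(−k_d t) = e^(−0.373×2.175) = 0.4443; e^(−k_2 t) = e^(−1.17×2.175) = 0.07851.
D = 21.53 × (0.4443 − 0.07851) + 0.580 × 0.07851 = 7.875 + 0.04553 = 7.921 mg/L.

D ≈ 7.92 mg/L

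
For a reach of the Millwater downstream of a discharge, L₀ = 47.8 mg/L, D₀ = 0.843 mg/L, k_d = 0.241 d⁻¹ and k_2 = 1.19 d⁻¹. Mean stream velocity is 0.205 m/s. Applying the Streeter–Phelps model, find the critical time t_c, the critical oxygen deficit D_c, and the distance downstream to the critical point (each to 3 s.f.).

t_c ≈ 1.61 d; D_c ≈ 6.57 mg/L; x_c ≈ 28.5 km

At the critical point dD/dt = 0, so k_d L₀ e^(−k_d t) = k_2 D. Substituting D(t) from the Streeter–Phelps equation and solving for t gives
t_c = ln[(k_2/k_d)(1 − D₀(k_2−k_d)/(k_d L₀))] / (k_2−k_d).
Here k_2−k_d = 0.9490 d⁻¹ and 1 − D₀(k_2−k_d)/(k_d L₀) = 1 − 0.843×0.9490/(0.241×47.8) = 0.9306, so
t_c = ln(4.938 × 0.9306) / 0.9490 = 1.525 / 0.9490 = 1.607 d.
D_c = (k_d/k_2) L₀ e^(−k_d t_c) = (0.241/1.19) × 47.8 × e^(−0.241×1.607) = 0.2025 × 47.8 × 0.6789 = 6.572 mg/L.
x_c = v t_c = 0.205 m/s × 1.607 d × 86400 s/d = 28460 m ≈ 28.5 km.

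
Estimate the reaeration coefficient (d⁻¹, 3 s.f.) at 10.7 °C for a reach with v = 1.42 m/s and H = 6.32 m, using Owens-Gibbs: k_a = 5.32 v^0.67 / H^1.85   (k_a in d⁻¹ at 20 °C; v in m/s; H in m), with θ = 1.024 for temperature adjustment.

k_a(20) = 5.32 × 1.42^0.67 / 6.32^1.85 = 5.32 × 1.265 / 30.29 = 0.2221 d⁻¹.
k_a(10.7) = 0.2221 × 1.024^(10.7−20) = 0.2221 × 0.8021 = 0.1782 d⁻¹.

k_a ≈ 0.178 d⁻¹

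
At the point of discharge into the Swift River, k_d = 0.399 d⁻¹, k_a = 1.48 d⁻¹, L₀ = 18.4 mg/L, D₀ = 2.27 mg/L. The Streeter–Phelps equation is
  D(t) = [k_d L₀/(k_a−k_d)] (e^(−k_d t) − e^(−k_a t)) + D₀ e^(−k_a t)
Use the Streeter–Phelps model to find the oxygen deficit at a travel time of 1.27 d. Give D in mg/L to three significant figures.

k_d L₀/(k_a−k_d) = 0.399×18.4/(1.48−0.399) = 7.342/1.081 = 6.791 mg/L.
e^(−k_d t) = e^(−0.399×1.270) = 0.6025; e^(−k_a t) = e^(−1.48×1.270) = 0.1527.
D = 6.791 × (0.6025 − 0.1527) + 2.27 × 0.1527 = 3.055 + 0.3465 = 3.401 mg/L.

D ≈ 3.40 mg/L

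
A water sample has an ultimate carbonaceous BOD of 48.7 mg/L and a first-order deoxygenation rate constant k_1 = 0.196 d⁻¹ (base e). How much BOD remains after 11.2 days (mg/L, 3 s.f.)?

L_t = L₀ e^(−k_1 t) = 48.7 × e^(−0.196×11.2) = 48.7 × 0.1113 = 5.422 mg/L.

L ≈ 5.42 mg/L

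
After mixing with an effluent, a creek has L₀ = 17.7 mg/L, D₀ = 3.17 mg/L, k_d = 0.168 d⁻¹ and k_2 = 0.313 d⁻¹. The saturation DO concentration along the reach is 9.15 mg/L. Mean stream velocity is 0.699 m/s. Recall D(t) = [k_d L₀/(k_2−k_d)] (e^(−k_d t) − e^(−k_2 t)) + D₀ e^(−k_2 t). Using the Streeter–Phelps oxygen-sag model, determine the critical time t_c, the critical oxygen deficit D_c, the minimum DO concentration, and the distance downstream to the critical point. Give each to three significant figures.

With k_2/k_d = 1.863 and 1 − D₀(k_2−k_d)/(k_d L₀) = 0.8454,
t_c = ln(1.863 × 0.8454) / (0.313 − 0.168) = ln(1.575) / 0.1450 = 0.4543/0.1450 = 3.133 d.
L(t_c) = L₀ e^(−k_d t_c) = 17.7 × 0.5907 = 10.46 mg/L, and at the critical point k_2 D_c = k_d L, so D_c = (0.168/0.313) × 10.46 = 5.612 mg/L.
Minimum DO = C_s − D_c = 9.15 − 5.612 = 3.538 mg/L.
x_c = v t_c = 0.699 m/s × 3.133 d × 86400 s/d = 189200 m ≈ 189 km.

t_c ≈ 3.13 d; D_c ≈ 5.61 mg/L; min DO ≈ 3.54 mg/L; x_c ≈ 189 km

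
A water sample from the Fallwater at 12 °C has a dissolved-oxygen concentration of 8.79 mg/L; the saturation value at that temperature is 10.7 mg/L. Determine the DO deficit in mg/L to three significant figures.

D = C_s − C = 10.7 − 8.79 = 1.91 mg/L.

D ≈ 1.91 mg/L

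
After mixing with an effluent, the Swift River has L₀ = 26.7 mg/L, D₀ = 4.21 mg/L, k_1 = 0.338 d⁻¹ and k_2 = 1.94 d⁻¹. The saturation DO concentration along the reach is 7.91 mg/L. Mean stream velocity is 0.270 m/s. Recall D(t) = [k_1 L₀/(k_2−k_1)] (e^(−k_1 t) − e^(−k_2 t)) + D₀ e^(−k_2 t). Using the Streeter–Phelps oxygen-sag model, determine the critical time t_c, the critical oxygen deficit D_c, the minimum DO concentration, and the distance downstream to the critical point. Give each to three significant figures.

t_c ≈ 0.232 d; D_c ≈ 4.30 mg/L; min DO ≈ 3.61 mg/L; x_c ≈ 5.41 km

With k_2/k_1 = 5.740 and 1 − D₀(k_2−k_1)/(k_1 L₀) = 0.2527,
t_c = ln(5.740 × 0.2527) / (1.94 − 0.338) = ln(1.450) / 1.602 = 0.3717/1.602 = 0.2320 d.
D_c = (k_1/k_2) L₀ e^(−k_1 t_c) = (0.338/1.94) × 26.7 × e^(−0.338×0.2320) = 0.1742 × 26.7 × 0.9246 = 4.301 mg/L.
Minimum DO = C_s − D_c = 7.91 − 4.301 = 3.609 mg/L.
x_c = v t_c = 0.270 m/s × 0.2320 d × 86400 s/d = 5413 m ≈ 5.41 km.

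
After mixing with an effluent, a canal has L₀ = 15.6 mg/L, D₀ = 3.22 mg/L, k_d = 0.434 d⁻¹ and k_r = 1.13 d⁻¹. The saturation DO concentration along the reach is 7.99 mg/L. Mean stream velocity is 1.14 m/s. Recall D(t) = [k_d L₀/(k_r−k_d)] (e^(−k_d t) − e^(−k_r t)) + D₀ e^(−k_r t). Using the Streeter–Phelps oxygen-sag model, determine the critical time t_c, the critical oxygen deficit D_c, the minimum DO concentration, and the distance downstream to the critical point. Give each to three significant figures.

t_c ≈ 0.797 d; D_c ≈ 4.24 mg/L; min DO ≈ 3.75 mg/L; x_c ≈ 78.5 km

At the critical point dD/dt = 0, so k_d L₀ e^(−k_d t) = k_r D. Substituting D(t) from the Streeter–Phelps equation and solving for t gives
t_c = ln[(k_r/k_d)(1 − D₀(k_r−k_d)/(k_d L₀))] / (k_r−k_d).
Here k_r−k_d = 0.6960 d⁻¹ and 1 − D₀(k_r−k_d)/(k_d L₀) = 1 − 3.22×0.6960/(0.434×15.6) = 0.6690, so
t_c = ln(2.604 × 0.6690) / 0.6960 = 0.5549 / 0.6960 = 0.7973 d.
D_c = (k_d/k_r) L₀ e^(−k_d t_c) = (0.434/1.13) × 15.6 × e^(−0.434×0.7973) = 0.3841 × 15.6 × 0.7075 = 4.239 mg/L.
Minimum DO = C_s − D_c = 7.99 − 4.239 = 3.751 mg/L.
x_c = v t_c = 1.14 m/s × 0.7973 d × 86400 s/d = 78530 m ≈ 78.5 km.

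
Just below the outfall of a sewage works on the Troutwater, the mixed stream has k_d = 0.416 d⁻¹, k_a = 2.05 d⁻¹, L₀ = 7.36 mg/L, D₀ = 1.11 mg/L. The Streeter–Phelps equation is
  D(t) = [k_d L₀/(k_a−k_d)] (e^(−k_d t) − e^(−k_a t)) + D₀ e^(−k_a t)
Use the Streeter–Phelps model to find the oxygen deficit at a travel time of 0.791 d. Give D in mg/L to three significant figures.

D ≈ 1.20 mg/L

k_d L₀/(k_a−k_d) = 0.416×7.36/(2.05−0.416) = 3.062/1.634 = 1.874 mg/L.
e^(−k_d t) = e^(−0.416×0.7910) = 0.7196; e^(−k_a t) = e^(−2.05×0.7910) = 0.1976.
D = 1.874 × (0.7196 − 0.1976) + 1.11 × 0.1976 = 0.9781 + 0.2193 = 1.197 mg/L.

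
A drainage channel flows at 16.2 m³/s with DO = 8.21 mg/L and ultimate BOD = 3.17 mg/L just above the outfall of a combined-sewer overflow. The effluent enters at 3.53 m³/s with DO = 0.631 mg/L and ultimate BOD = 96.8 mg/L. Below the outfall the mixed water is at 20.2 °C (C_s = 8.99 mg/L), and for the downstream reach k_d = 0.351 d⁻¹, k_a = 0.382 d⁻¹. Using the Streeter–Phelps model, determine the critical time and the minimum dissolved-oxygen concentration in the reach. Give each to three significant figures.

Mixed DO = (16.2×8.21 + 3.53×0.631)/(16.2+3.53) = 135.2/19.73 = 6.854 mg/L.
Mixed L₀ = (16.2×3.17 + 3.53×96.8)/(19.73) = 393.1/19.73 = 19.92 mg/L.
Initial deficit D₀ = C_s − DO₀ = 8.99 − 6.854 = 2.136 mg/L.
t_c = (1/0.03100) ln[(0.382/0.351)(1 − 2.136×0.03100/(0.351×19.92))] = 32.26 × ln(1.078) = 2.423 d.
D_c = (0.351/0.382) × 19.92 × e^(−0.351×2.423) = 0.9188 × 19.92 × 0.4272 = 7.820 mg/L.
Minimum DO = 8.99 − 7.820 = 1.170 mg/L.

t_c ≈ 2.42 d; minimum DO ≈ 1.17 mg/L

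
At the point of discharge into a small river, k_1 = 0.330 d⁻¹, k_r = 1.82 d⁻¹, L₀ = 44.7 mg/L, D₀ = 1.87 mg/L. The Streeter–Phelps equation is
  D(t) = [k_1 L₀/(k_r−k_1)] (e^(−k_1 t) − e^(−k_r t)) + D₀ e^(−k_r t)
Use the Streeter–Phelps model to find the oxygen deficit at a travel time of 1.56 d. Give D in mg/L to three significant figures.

k_1 L₀/(k_r−k_1) = 0.330×44.7/(1.82−0.330) = 14.75/1.490 = 9.900 mg/L.
e^(−k_1 t) = e^(−0.330×1.560) = 0.5976; e^(−k_r t) = e^(−1.82×1.560) = 0.05847.
D = 9.900 × (0.5976 − 0.05847) + 1.87 × 0.05847 = 5.338 + 0.1093 = 5.447 mg/L.

D ≈ 5.45 mg/L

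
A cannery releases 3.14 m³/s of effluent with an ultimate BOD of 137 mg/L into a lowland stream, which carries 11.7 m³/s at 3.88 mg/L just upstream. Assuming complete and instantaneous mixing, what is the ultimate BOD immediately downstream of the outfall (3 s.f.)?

32.0 mg/L

Flow-weighted mixing: C = (Q_r C_r + Q_w C_w)/(Q_r + Q_w)
= (11.7×3.88 + 3.14×137)/(11.7 + 3.14) = 475.6/14.84 = 32.05 mg/L.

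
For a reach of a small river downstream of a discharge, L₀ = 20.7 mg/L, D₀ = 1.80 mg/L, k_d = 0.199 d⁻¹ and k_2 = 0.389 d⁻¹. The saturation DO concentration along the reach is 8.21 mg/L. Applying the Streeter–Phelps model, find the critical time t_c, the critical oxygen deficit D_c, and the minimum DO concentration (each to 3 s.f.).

At the critical point dD/dt = 0, so k_d L₀ e^(−k_d t) = k_2 D. Substituting D(t) from the Streeter–Phelps equation and solving for t gives
t_c = ln[(k_2/k_d)(1 − D₀(k_2−k_d)/(k_d L₀))] / (k_2−k_d).
Here k_2−k_d = 0.1900 d⁻¹ and 1 − D₀(k_2−k_d)/(k_d L₀) = 1 − 1.80×0.1900/(0.199×20.7) = 0.9170, so
t_c = ln(1.955 × 0.9170) / 0.1900 = 0.5836 / 0.1900 = 3.072 d.
D_c = (k_d/k_2) L₀ e^(−k_d t_c) = (0.199/0.389) × 20.7 × e^(−0.199×3.072) = 0.5116 × 20.7 × 0.5427 = 5.747 mg/L.
Minimum DO = C_s − D_c = 8.21 − 5.747 = 2.463 mg/L.

t_c ≈ 3.07 d; D_c ≈ 5.75 mg/L; min DO ≈ 2.46 mg/L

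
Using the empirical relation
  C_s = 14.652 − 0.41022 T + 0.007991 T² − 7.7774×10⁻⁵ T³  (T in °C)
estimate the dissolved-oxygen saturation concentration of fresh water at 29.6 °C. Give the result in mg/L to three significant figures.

C_s = 14.652 − 0.41022×29.6 + 0.007991×29.6² − 7.7774×10⁻⁵×29.6³ = 7.494 mg/L.

C_s ≈ 7.49 mg/L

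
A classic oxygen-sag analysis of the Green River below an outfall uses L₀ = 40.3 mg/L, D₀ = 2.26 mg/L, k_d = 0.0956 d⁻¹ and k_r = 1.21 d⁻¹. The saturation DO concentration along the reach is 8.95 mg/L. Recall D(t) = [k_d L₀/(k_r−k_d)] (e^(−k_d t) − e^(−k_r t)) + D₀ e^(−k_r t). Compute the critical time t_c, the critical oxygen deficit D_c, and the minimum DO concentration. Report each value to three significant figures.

t_c ≈ 1.33 d; D_c ≈ 2.80 mg/L; min DO ≈ 6.15 mg/L

At the critical point dD/dt = 0, so k_d L₀ e^(−k_d t) = k_r D. Substituting D(t) from the Streeter–Phelps equation and solving for t gives
t_c = ln[(k_r/k_d)(1 − D₀(k_r−k_d)/(k_d L₀))] / (k_r−k_d).
Here k_r−k_d = 1.114 d⁻¹ and 1 − D₀(k_r−k_d)/(k_d L₀) = 1 − 2.26×1.114/(0.0956×40.3) = 0.3463, so
t_c = ln(12.66 × 0.3463) / 1.114 = 1.478 / 1.114 = 1.326 d.
L(t_c) = L₀ e^(−k_d t_c) = 40.3 × 0.8809 = 35.50 mg/L, and at the critical point k_r D_c = k_d L, so D_c = (0.0956/1.21) × 35.50 = 2.805 mg/L.
Minimum DO = C_s − D_c = 8.95 − 2.805 = 6.145 mg/L.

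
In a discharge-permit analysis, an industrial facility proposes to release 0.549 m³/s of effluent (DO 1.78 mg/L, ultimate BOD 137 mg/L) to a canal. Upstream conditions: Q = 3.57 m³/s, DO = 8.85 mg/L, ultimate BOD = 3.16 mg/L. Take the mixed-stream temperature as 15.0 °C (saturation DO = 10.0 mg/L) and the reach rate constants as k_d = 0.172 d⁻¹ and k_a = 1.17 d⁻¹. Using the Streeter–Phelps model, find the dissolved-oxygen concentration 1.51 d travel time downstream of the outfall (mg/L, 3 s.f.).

Mixed DO = (3.57×8.85 + 0.549×1.78)/(3.57+0.549) = 32.57/4.119 = 7.908 mg/L.
Mixed L₀ = (3.57×3.16 + 0.549×137)/(4.119) = 86.49/4.119 = 21.00 mg/L.
Initial deficit D₀ = C_s − DO₀ = 10.0 − 7.908 = 2.092 mg/L.
D(1.51) = [0.172×21.00/(1.17−0.172)](e^(−0.172×1.51) − e^(−1.17×1.51)) + 2.092 e^(−1.17×1.51)
= 3.619 × (0.7713 − 0.1709) + 2.092 × 0.1709 = 2.530 mg/L.
DO = 10.0 − 2.530 = 7.470 mg/L.

DO ≈ 7.47 mg/L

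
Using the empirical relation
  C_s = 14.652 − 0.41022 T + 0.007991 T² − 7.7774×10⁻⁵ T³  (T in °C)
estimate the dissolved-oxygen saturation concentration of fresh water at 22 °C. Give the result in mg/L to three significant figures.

C_s = 14.652 − 0.41022×22 + 0.007991×22² − 7.7774×10⁻⁵×22³ = 8.667 mg/L.

C_s ≈ 8.67 mg/L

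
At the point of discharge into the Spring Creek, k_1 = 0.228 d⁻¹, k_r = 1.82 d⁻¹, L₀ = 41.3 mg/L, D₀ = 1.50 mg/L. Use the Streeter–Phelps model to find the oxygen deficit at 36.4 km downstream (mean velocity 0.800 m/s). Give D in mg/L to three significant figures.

D ≈ 3.55 mg/L

Travel time t = x/v = 36.4 km / (0.800 m/s) = 36400 m / 0.800 m/s = 45500 s = 0.5266 d.
k_1 L₀/(k_r−k_1) = 0.228×41.3/(1.82−0.228) = 9.416/1.592 = 5.915 mg/L.
e^(−k_1 t) = e^(−0.228×0.5266) = 0.8869; e^(−k_r t) = e^(−1.82×0.5266) = 0.3835.
D = 5.915 × (0.8869 − 0.3835) + 1.50 × 0.3835 = 2.977 + 0.5752 = 3.553 mg/L.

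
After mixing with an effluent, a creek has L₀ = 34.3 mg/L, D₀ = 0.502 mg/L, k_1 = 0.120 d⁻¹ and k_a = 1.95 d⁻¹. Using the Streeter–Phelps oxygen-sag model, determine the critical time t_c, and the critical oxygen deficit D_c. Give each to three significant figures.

t_c ≈ 1.39 d; D_c ≈ 1.79 mg/L

t_c = [1/(k_a−k_1)] ln[(k_a/k_1)(1 − D₀(k_a−k_1)/(k_1 L₀))]
= [1/(1.95−0.120)] ln[(1.95/0.120)(1 − 0.502×1.830/(0.120×34.3))]
= (1/1.830) ln[16.25 × 0.7768] = 0.5464 × ln(12.62) = 0.5464 × 2.536 = 1.386 d.
L(t_c) = L₀ e^(−k_1 t_c) = 34.3 × 0.8468 = 29.05 mg/L, and at the critical point k_a D_c = k_1 L, so D_c = (0.120/1.95) × 29.05 = 1.787 mg/L.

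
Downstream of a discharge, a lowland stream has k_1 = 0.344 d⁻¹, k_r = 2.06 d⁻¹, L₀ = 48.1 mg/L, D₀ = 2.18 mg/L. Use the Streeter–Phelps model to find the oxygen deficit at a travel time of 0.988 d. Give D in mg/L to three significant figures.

D ≈ 5.89 mg/L

k_1 L₀/(k_r−k_1) = 0.344×48.1/(2.06−0.344) = 16.55/1.716 = 9.642 mg/L.
e^(−k_1 t) = e^(−0.344×0.9880) = 0.7119; e^(−k_r t) = e^(−2.06×0.9880) = 0.1306.
D = 9.642 × (0.7119 − 0.1306) + 2.18 × 0.1306 = 5.604 + 0.2848 = 5.889 mg/L.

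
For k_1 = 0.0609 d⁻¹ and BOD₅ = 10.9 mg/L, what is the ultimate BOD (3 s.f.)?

BOD₅ = L₀(1 − e^(−5k_1)) ⇒ L₀ = BOD₅ / (1 − e^(−5×0.0609))
= 10.9 / (1 − 0.7375) = 10.9 / 0.2625 = 41.52 mg/L.

L₀ ≈ 41.5 mg/L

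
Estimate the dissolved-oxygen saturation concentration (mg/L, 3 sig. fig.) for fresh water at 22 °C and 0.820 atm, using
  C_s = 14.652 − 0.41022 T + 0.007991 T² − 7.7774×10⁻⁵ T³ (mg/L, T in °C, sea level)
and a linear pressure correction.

At sea level: C_s = 14.652 − 0.41022×22 + 0.007991×22² − 7.7774×10⁻⁵×22³ = 8.667 mg/L.
Pressure correction: C_s' = 8.667 × 0.820 = 7.107 mg/L.

C_s ≈ 7.11 mg/L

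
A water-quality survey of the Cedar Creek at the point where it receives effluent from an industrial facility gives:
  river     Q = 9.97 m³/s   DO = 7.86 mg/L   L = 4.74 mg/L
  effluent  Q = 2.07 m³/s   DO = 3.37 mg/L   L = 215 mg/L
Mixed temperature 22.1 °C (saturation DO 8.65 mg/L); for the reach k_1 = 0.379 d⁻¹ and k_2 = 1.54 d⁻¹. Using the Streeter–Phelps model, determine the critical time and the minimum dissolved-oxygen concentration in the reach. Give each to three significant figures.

t_c ≈ 1.10 d; minimum DO ≈ 2.02 mg/L

Mixed DO = (9.97×7.86 + 2.07×3.37)/(9.97+2.07) = 85.34/12.04 = 7.088 mg/L.
Mixed L₀ = (9.97×4.74 + 2.07×215)/(12.04) = 492.3/12.04 = 40.89 mg/L.
Initial deficit D₀ = C_s − DO₀ = 8.65 − 7.088 = 1.562 mg/L.
t_c = (1/1.161) ln[(1.54/0.379)(1 − 1.562×1.161/(0.379×40.89))] = 0.8613 × ln(3.588) = 1.100 d.
D_c = (0.379/1.54) × 40.89 × e^(−0.379×1.100) = 0.2461 × 40.89 × 0.6590 = 6.631 mg/L.
Minimum DO = 8.65 − 6.631 = 2.019 mg/L.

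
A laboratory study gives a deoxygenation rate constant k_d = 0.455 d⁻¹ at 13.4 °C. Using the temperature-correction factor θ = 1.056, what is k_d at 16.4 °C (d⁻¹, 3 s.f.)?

k_d ≈ 0.536 d⁻¹

k_d(T₂) = k_d(T₁) · θ^(T₂−T₁) = 0.455 × 1.056^(16.4−13.4)
= 0.455 × 1.056^3.00 = 0.455 × 1.178 = 0.5358 d⁻¹.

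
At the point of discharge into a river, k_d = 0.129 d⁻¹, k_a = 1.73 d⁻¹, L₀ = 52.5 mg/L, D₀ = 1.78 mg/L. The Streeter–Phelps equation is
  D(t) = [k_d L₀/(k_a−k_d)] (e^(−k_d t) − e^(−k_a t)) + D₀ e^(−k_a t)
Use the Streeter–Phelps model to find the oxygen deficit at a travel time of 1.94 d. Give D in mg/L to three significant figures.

D ≈ 3.21 mg/L

k_d L₀/(k_a−k_d) = 0.129×52.5/(1.73−0.129) = 6.772/1.601 = 4.230 mg/L.
e^(−k_d t) = e^(−0.129×1.940) = 0.7786; e^(−k_a t) = e^(−1.73×1.940) = 0.03487.
D = 4.230 × (0.7786 − 0.03487) + 1.78 × 0.03487 = 3.146 + 0.06206 = 3.208 mg/L.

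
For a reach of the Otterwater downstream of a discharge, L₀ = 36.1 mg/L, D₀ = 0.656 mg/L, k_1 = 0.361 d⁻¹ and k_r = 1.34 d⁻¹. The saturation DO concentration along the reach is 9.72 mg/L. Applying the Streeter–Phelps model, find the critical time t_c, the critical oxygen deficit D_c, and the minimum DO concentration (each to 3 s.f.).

With k_r/k_1 = 3.712 and 1 − D₀(k_r−k_1)/(k_1 L₀) = 0.9507,
t_c = ln(3.712 × 0.9507) / (1.34 − 0.361) = ln(3.529) / 0.9790 = 1.261/0.9790 = 1.288 d.
D_c = (k_1/k_r) L₀ e^(−k_1 t_c) = (0.361/1.34) × 36.1 × e^(−0.361×1.288) = 0.2694 × 36.1 × 0.6281 = 6.109 mg/L.
Minimum DO = C_s − D_c = 9.72 − 6.109 = 3.611 mg/L.

t_c ≈ 1.29 d; D_c ≈ 6.11 mg/L; min DO ≈ 3.61 mg/L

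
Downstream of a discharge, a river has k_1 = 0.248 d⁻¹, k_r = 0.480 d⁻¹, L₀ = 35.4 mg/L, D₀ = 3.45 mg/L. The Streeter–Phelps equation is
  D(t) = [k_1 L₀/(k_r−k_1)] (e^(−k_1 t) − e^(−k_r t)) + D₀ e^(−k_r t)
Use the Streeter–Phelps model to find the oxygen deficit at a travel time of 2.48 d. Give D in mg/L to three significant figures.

k_1 L₀/(k_r−k_1) = 0.248×35.4/(0.480−0.248) = 8.779/0.2320 = 37.84 mg/L.
e^(−k_1 t) = e^(−0.248×2.480) = 0.5406; e^(−k_r t) = e^(−0.480×2.480) = 0.3041.
D = 37.84 × (0.5406 − 0.3041) + 3.45 × 0.3041 = 8.950 + 1.049 = 9.999 mg/L.

D ≈ 10.0 mg/L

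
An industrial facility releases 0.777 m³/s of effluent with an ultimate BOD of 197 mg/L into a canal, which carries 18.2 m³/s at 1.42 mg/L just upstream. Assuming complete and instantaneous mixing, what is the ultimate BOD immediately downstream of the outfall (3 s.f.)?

Flow-weighted mixing: C = (Q_r C_r + Q_w C_w)/(Q_r + Q_w)
= (18.2×1.42 + 0.777×197)/(18.2 + 0.777) = 178.9/18.98 = 9.428 mg/L.

9.43 mg/L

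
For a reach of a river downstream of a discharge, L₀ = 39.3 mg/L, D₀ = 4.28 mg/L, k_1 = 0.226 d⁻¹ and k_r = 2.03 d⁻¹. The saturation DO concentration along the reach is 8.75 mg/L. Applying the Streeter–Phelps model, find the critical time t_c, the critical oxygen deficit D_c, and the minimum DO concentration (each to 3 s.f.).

t_c ≈ 0.0888 d; D_c ≈ 4.29 mg/L; min DO ≈ 4.46 mg/L

With k_r/k_1 = 8.982 and 1 − D₀(k_r−k_1)/(k_1 L₀) = 0.1307,
t_c = ln(8.982 × 0.1307) / (2.03 − 0.226) = ln(1.174) / 1.804 = 0.1603/1.804 = 0.08883 d.
L(t_c) = L₀ e^(−k_1 t_c) = 39.3 × 0.9801 = 38.52 mg/L, and at the critical point k_r D_c = k_1 L, so D_c = (0.226/2.03) × 38.52 = 4.288 mg/L.
Minimum DO = C_s − D_c = 8.75 − 4.288 = 4.462 mg/L.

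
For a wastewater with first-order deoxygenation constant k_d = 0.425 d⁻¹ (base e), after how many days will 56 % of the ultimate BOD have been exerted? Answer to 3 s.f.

y/L₀ = 1 − e^(−k_d t) = 0.56 ⇒ e^(−k_d t) = 0.440
t = −ln(0.440) / 0.425 = 0.8210 / 0.425 = 1.932 d.

t ≈ 1.93 d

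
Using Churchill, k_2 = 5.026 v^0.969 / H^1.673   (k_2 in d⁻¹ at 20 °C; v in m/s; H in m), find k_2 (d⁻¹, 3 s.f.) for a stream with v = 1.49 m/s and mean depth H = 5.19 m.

k_2 = 5.026 × 1.49^0.969 / 5.19^1.673 = 5.026 × 1.472 / 15.72 = 0.4705 d⁻¹.

k_2 ≈ 0.471 d⁻¹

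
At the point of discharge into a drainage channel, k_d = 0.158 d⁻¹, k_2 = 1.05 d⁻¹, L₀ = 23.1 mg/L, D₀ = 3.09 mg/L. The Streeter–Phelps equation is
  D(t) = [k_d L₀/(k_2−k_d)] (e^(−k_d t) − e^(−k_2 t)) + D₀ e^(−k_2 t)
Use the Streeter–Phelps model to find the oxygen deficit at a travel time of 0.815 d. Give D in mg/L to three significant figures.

k_d L₀/(k_2−k_d) = 0.158×23.1/(1.05−0.158) = 3.650/0.8920 = 4.092 mg/L.
e^(−k_d t) = e^(−0.158×0.8150) = 0.8792; e^(−k_2 t) = e^(−1.05×0.8150) = 0.4250.
D = 4.092 × (0.8792 − 0.4250) + 3.09 × 0.4250 = 1.859 + 1.313 = 3.172 mg/L.

D ≈ 3.17 mg/L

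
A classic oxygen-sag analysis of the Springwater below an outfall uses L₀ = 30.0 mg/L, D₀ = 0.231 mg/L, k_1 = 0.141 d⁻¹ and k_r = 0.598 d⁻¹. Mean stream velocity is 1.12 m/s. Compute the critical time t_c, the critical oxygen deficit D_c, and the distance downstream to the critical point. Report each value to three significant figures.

t_c ≈ 3.11 d; D_c ≈ 4.56 mg/L; x_c ≈ 301 km

With k_r/k_1 = 4.241 and 1 − D₀(k_r−k_1)/(k_1 L₀) = 0.9750,
t_c = ln(4.241 × 0.9750) / (0.598 − 0.141) = ln(4.135) / 0.4570 = 1.420/0.4570 = 3.106 d.
D_c = (k_1/k_r) L₀ e^(−k_1 t_c) = (0.141/0.598) × 30.0 × e^(−0.141×3.106) = 0.2358 × 30.0 × 0.6453 = 4.565 mg/L.
x_c = v t_c = 1.12 m/s × 3.106 d × 86400 s/d = 300600 m ≈ 301 km.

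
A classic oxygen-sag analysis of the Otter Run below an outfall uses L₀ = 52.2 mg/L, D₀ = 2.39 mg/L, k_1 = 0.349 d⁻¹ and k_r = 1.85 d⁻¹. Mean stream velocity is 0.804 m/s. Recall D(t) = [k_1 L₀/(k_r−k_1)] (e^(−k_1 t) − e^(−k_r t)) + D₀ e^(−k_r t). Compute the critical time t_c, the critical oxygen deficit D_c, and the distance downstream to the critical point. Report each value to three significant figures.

With k_r/k_1 = 5.301 and 1 − D₀(k_r−k_1)/(k_1 L₀) = 0.8031,
t_c = ln(5.301 × 0.8031) / (1.85 − 0.349) = ln(4.257) / 1.501 = 1.449/1.501 = 0.9651 d.
D_c = (k_1/k_r) L₀ e^(−k_1 t_c) = (0.349/1.85) × 52.2 × e^(−0.349×0.9651) = 0.1886 × 52.2 × 0.7140 = 7.032 mg/L.
x_c = v t_c = 0.804 m/s × 0.9651 d × 86400 s/d = 67040 m ≈ 67.0 km.

t_c ≈ 0.965 d; D_c ≈ 7.03 mg/L; x_c ≈ 67.0 km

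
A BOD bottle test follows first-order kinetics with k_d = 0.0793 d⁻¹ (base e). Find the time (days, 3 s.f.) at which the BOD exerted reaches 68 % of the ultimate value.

t ≈ 14.4 d

y/L₀ = 1 − e^(−k_d t) = 0.68 ⇒ e^(−k_d t) = 0.320
t = −ln(0.320) / 0.0793 = 1.139 / 0.0793 = 14.37 d.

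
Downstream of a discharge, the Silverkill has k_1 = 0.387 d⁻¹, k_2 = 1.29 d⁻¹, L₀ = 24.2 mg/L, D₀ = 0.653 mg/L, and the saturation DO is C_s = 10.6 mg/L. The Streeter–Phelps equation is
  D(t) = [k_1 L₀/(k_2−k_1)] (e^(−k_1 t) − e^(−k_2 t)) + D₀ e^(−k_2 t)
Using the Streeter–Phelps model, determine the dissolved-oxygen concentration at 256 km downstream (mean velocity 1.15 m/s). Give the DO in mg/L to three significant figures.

Travel time t = x/v = 256 km / (1.15 m/s) = 256000 m / 1.15 m/s = 222600 s = 2.576 d.
k_1 L₀/(k_2−k_1) = 0.387×24.2/(1.29−0.387) = 9.365/0.9030 = 10.37 mg/L.
e^(−k_1 t) = e^(−0.387×2.576) = 0.3689; e^(−k_2 t) = e^(−1.29×2.576) = 0.03602.
D = 10.37 × (0.3689 − 0.03602) + 0.653 × 0.03602 = 3.453 + 0.02352 = 3.476 mg/L.
DO = C_s − D = 10.6 − 3.476 = 7.124 mg/L.

DO ≈ 7.12 mg/L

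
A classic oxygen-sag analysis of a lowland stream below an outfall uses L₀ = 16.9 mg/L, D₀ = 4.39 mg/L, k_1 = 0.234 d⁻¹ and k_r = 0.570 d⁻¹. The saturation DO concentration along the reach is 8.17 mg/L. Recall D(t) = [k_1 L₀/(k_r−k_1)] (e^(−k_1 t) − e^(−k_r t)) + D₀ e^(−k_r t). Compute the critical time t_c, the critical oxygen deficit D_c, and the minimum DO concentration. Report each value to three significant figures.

t_c ≈ 1.26 d; D_c ≈ 5.17 mg/L; min DO ≈ 3.00 mg/L

t_c = [1/(k_r−k_1)] ln[(k_r/k_1)(1 − D₀(k_r−k_1)/(k_1 L₀))]
= [1/(0.570−0.234)] ln[(0.570/0.234)(1 − 4.39×0.3360/(0.234×16.9))]
= (1/0.3360) ln[2.436 × 0.6270] = 2.976 × ln(1.527) = 2.976 × 0.4235 = 1.260 d.
L(t_c) = L₀ e^(−k_1 t_c) = 16.9 × 0.7446 = 12.58 mg/L, and at the critical point k_r D_c = k_1 L, so D_c = (0.234/0.570) × 12.58 = 5.166 mg/L.
Minimum DO = C_s − D_c = 8.17 − 5.166 = 3.004 mg/L.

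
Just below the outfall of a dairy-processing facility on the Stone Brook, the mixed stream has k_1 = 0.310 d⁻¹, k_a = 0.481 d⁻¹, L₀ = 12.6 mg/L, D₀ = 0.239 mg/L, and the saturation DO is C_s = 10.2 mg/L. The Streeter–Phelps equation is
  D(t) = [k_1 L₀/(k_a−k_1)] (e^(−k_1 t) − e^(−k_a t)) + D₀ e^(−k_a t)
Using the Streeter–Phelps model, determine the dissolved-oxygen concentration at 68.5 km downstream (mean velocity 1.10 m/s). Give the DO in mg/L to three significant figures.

DO ≈ 7.91 mg/L

Travel time t = x/v = 68.5 km / (1.10 m/s) = 68500 m / 1.10 m/s = 62270 s = 0.7207 d.
k_1 L₀/(k_a−k_1) = 0.310×12.6/(0.481−0.310) = 3.906/0.1710 = 22.84 mg/L.
e^(−k_1 t) = e^(−0.310×0.7207) = 0.7998; e^(−k_a t) = e^(−0.481×0.7207) = 0.7070.
D = 22.84 × (0.7998 − 0.7070) + 0.239 × 0.7070 = 2.118 + 0.1690 = 2.287 mg/L.
DO = C_s − D = 10.2 − 2.287 = 7.913 mg/L.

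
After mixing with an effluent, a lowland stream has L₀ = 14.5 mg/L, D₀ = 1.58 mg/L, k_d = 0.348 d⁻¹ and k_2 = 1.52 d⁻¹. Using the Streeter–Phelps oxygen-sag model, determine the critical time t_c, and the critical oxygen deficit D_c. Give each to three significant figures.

t_c = [1/(k_2−k_d)] ln[(k_2/k_d)(1 − D₀(k_2−k_d)/(k_d L₀))]
= [1/(1.52−0.348)] ln[(1.52/0.348)(1 − 1.58×1.172/(0.348×14.5))]
= (1/1.172) ln[4.368 × 0.6330] = 0.8532 × ln(2.765) = 0.8532 × 1.017 = 0.8678 d.
D_c = (k_d/k_2) L₀ e^(−k_d t_c) = (0.348/1.52) × 14.5 × e^(−0.348×0.8678) = 0.2289 × 14.5 × 0.7394 = 2.454 mg/L.

t_c ≈ 0.868 d; D_c ≈ 2.45 mg/L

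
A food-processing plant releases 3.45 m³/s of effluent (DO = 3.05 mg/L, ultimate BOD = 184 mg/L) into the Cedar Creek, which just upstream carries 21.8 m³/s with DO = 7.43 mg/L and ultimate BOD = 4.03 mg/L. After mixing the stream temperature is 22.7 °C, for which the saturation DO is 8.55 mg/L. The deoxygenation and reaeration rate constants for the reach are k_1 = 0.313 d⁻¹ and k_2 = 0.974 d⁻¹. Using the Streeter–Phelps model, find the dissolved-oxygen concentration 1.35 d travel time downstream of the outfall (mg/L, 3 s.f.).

DO ≈ 2.85 mg/L

Mixed DO = (21.8×7.43 + 3.45×3.05)/(21.8+3.45) = 172.5/25.25 = 6.832 mg/L.
Mixed L₀ = (21.8×4.03 + 3.45×184)/(25.25) = 722.7/25.25 = 28.62 mg/L.
Initial deficit D₀ = C_s − DO₀ = 8.55 − 6.832 = 1.718 mg/L.
D(1.35) = [0.313×28.62/(0.974−0.313)](e^(−0.313×1.35) − e^(−0.974×1.35)) + 1.718 e^(−0.974×1.35)
= 13.55 × (0.6554 − 0.2685) + 1.718 × 0.2685 = 5.704 mg/L.
DO = 8.55 − 5.704 = 2.846 mg/L.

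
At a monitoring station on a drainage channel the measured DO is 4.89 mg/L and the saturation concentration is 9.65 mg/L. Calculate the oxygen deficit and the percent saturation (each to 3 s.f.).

D = C_s − C = 9.65 − 4.89 = 4.76 mg/L.
% saturation = 4.89/9.65 × 100 = 50.7 %.

D ≈ 4.76 mg/L; 50.7 % saturation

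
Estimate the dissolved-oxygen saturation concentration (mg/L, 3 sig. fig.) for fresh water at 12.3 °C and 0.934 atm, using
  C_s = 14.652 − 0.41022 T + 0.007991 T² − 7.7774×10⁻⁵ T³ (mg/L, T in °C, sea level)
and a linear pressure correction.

C_s ≈ 9.97 mg/L

At sea level: C_s = 14.652 − 0.41022×12.3 + 0.007991×12.3² − 7.7774×10⁻⁵×12.3³ = 10.67 mg/L.
Pressure correction: C_s' = 10.67 × 0.934 = 9.966 mg/L.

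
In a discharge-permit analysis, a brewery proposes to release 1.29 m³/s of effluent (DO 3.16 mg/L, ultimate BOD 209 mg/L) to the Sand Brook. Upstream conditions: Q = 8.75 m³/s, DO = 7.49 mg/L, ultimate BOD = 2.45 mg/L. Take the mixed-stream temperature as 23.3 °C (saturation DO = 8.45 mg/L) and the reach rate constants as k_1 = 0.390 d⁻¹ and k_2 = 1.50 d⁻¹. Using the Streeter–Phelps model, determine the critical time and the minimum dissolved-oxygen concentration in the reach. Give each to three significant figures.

Mixed DO = (8.75×7.49 + 1.29×3.16)/(8.75+1.29) = 69.61/10.04 = 6.934 mg/L.
Mixed L₀ = (8.75×2.45 + 1.29×209)/(10.04) = 291.0/10.04 = 28.99 mg/L.
Initial deficit D₀ = C_s − DO₀ = 8.45 − 6.934 = 1.516 mg/L.
t_c = (1/1.110) ln[(1.50/0.390)(1 − 1.516×1.110/(0.390×28.99))] = 0.9009 × ln(3.274) = 1.068 d.
D_c = (0.390/1.50) × 28.99 × e^(−0.390×1.068) = 0.2600 × 28.99 × 0.6592 = 4.969 mg/L.
Minimum DO = 8.45 − 4.969 = 3.481 mg/L.

t_c ≈ 1.07 d; minimum DO ≈ 3.48 mg/L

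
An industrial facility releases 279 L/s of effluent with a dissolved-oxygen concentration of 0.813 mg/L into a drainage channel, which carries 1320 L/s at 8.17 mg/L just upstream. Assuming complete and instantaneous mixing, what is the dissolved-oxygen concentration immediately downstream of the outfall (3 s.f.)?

6.89 mg/L

Flow-weighted mixing: C = (Q_r C_r + Q_w C_w)/(Q_r + Q_w)
= (1320×8.17 + 279×0.813)/(1320 + 279) = 11010/1599 = 6.886 mg/L.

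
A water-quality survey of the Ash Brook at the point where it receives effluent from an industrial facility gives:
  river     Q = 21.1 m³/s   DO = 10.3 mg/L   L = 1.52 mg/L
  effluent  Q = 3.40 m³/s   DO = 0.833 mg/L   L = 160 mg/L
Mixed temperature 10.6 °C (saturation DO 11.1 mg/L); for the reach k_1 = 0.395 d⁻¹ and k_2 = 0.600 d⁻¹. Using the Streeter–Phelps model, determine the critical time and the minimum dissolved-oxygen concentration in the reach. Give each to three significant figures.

Mixed DO = (21.1×10.3 + 3.40×0.833)/(21.1+3.40) = 220.2/24.50 = 8.986 mg/L.
Mixed L₀ = (21.1×1.52 + 3.40×160)/(24.50) = 576.1/24.50 = 23.51 mg/L.
Initial deficit D₀ = C_s − DO₀ = 11.1 − 8.986 = 2.114 mg/L.
t_c = (1/0.2050) ln[(0.600/0.395)(1 − 2.114×0.2050/(0.395×23.51))] = 4.878 × ln(1.448) = 1.806 d.
D_c = (0.395/0.600) × 23.51 × e^(−0.395×1.806) = 0.6583 × 23.51 × 0.4900 = 7.584 mg/L.
Minimum DO = 11.1 − 7.584 = 3.516 mg/L.

t_c ≈ 1.81 d; minimum DO ≈ 3.52 mg/L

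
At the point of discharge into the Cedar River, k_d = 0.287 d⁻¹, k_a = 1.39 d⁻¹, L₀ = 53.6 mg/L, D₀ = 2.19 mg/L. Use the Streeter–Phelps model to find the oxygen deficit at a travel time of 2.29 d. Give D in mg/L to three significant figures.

k_d L₀/(k_a−k_d) = 0.287×53.6/(1.39−0.287) = 15.38/1.103 = 13.95 mg/L.
e^(−k_d t) = e^(−0.287×2.290) = 0.5183; e^(−k_a t) = e^(−1.39×2.290) = 0.04146.
D = 13.95 × (0.5183 − 0.04146) + 2.19 × 0.04146 = 6.650 + 0.09079 = 6.741 mg/L.

D ≈ 6.74 mg/L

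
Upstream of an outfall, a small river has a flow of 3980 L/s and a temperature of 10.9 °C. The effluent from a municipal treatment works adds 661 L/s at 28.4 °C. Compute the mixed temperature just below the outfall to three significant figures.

13.4 °C

Flow-weighted mixing: C = (Q_r C_r + Q_w C_w)/(Q_r + Q_w)
= (3980×10.9 + 661×28.4)/(3980 + 661) = 62150/4641 = 13.39 °C.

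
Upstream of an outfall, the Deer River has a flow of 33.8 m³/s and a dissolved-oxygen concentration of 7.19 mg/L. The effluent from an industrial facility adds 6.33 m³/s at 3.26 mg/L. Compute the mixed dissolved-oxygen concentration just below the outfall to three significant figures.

6.57 mg/L

Flow-weighted mixing: C = (Q_r C_r + Q_w C_w)/(Q_r + Q_w)
= (33.8×7.19 + 6.33×3.26)/(33.8 + 6.33) = 263.7/40.13 = 6.570 mg/L.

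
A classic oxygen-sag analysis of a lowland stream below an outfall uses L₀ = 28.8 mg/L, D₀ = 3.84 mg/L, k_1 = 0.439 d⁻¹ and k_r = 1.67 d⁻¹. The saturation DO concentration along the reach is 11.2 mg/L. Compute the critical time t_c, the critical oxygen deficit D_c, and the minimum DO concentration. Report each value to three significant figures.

t_c ≈ 0.705 d; D_c ≈ 5.56 mg/L; min DO ≈ 5.64 mg/L

With k_r/k_1 = 3.804 and 1 − D₀(k_r−k_1)/(k_1 L₀) = 0.6261,
t_c = ln(3.804 × 0.6261) / (1.67 − 0.439) = ln(2.382) / 1.231 = 0.8679/1.231 = 0.7050 d.
L(t_c) = L₀ e^(−k_1 t_c) = 28.8 × 0.7338 = 21.13 mg/L, and at the critical point k_r D_c = k_1 L, so D_c = (0.439/1.67) × 21.13 = 5.556 mg/L.
Minimum DO = C_s − D_c = 11.2 − 5.556 = 5.644 mg/L.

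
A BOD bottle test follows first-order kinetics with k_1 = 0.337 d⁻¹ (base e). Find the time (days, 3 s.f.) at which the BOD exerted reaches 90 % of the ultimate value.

y/L₀ = 1 − e^(−k_1 t) = 0.90 ⇒ e^(−k_1 t) = 0.100
t = −ln(0.100) / 0.337 = 2.303 / 0.337 = 6.833 d.

t ≈ 6.83 d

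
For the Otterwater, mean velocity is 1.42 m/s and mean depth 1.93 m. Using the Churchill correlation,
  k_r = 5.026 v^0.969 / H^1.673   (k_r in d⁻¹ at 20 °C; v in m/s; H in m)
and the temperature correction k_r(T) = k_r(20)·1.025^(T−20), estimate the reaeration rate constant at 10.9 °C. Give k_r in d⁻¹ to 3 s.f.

k_r(20) = 5.026 × 1.42^0.969 / 1.93^1.673 = 5.026 × 1.405 / 3.004 = 2.350 d⁻¹.
k_r(10.9) = 2.350 × 1.025^(10.9−20) = 2.350 × 0.7988 = 1.877 d⁻¹.

k_r ≈ 1.88 d⁻¹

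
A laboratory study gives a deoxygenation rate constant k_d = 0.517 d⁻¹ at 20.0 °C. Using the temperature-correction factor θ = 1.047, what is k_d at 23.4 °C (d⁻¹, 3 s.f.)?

k_d ≈ 0.604 d⁻¹

k_d(T₂) = k_d(T₁) · θ^(T₂−T₁) = 0.517 × 1.047^(23.4−20.0)
= 0.517 × 1.047^3.40 = 0.517 × 1.169 = 0.6044 d⁻¹.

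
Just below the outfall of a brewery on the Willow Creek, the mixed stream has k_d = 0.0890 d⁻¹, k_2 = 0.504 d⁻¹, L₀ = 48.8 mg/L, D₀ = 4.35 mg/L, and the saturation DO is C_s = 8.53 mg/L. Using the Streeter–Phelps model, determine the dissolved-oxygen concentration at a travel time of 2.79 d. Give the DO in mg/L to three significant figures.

k_d L₀/(k_2−k_d) = 0.0890×48.8/(0.504−0.0890) = 4.343/0.4150 = 10.47 mg/L.
e^(−k_d t) = e^(−0.0890×2.790) = 0.7801; e^(−k_2 t) = e^(−0.504×2.790) = 0.2451.
D = 10.47 × (0.7801 − 0.2451) + 4.35 × 0.2451 = 5.599 + 1.066 = 6.666 mg/L.
DO = C_s − D = 8.53 − 6.666 = 1.864 mg/L.

DO ≈ 1.86 mg/L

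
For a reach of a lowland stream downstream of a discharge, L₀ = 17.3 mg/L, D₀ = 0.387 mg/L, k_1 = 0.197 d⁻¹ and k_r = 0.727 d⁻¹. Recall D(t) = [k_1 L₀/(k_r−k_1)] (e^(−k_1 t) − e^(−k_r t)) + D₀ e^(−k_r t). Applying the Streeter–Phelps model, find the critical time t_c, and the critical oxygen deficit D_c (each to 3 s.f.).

With k_r/k_1 = 3.690 and 1 − D₀(k_r−k_1)/(k_1 L₀) = 0.9398,
t_c = ln(3.690 × 0.9398) / (0.727 − 0.197) = ln(3.468) / 0.5300 = 1.244/0.5300 = 2.347 d.
D_c = (k_1/k_r) L₀ e^(−k_1 t_c) = (0.197/0.727) × 17.3 × e^(−0.197×2.347) = 0.2710 × 17.3 × 0.6299 = 2.953 mg/L.

t_c ≈ 2.35 d; D_c ≈ 2.95 mg/L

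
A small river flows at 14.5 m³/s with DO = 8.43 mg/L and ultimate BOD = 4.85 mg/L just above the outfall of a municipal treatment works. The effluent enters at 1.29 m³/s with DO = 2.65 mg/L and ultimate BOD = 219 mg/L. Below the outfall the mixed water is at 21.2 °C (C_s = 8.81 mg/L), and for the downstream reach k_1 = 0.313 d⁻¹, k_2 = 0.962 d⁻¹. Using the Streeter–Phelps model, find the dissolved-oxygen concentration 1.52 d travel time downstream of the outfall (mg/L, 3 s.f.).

Mixed DO = (14.5×8.43 + 1.29×2.65)/(14.5+1.29) = 125.7/15.79 = 7.958 mg/L.
Mixed L₀ = (14.5×4.85 + 1.29×219)/(15.79) = 352.8/15.79 = 22.35 mg/L.
Initial deficit D₀ = C_s − DO₀ = 8.81 − 7.958 = 0.8522 mg/L.
D(1.52) = [0.313×22.35/(0.962−0.313)](e^(−0.313×1.52) − e^(−0.962×1.52)) + 0.8522 e^(−0.962×1.52)
= 10.78 × (0.6214 − 0.2317) + 0.8522 × 0.2317 = 4.397 mg/L.
DO = 8.81 − 4.397 = 4.413 mg/L.

DO ≈ 4.41 mg/L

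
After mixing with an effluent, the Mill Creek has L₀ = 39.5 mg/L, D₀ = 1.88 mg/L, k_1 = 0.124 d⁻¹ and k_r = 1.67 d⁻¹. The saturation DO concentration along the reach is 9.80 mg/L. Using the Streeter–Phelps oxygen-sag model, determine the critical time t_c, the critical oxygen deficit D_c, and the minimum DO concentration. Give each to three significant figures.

t_c ≈ 1.10 d; D_c ≈ 2.56 mg/L; min DO ≈ 7.24 mg/L

t_c = [1/(k_r−k_1)] ln[(k_r/k_1)(1 − D₀(k_r−k_1)/(k_1 L₀))]
= [1/(1.67−0.124)] ln[(1.67/0.124)(1 − 1.88×1.546/(0.124×39.5))]
= (1/1.546) ln[13.47 × 0.4066] = 0.6468 × ln(5.476) = 0.6468 × 1.700 = 1.100 d.
D_c = (k_1/k_r) L₀ e^(−k_1 t_c) = (0.124/1.67) × 39.5 × e^(−0.124×1.100) = 0.07425 × 39.5 × 0.8725 = 2.559 mg/L.
Minimum DO = C_s − D_c = 9.80 − 2.559 = 7.241 mg/L.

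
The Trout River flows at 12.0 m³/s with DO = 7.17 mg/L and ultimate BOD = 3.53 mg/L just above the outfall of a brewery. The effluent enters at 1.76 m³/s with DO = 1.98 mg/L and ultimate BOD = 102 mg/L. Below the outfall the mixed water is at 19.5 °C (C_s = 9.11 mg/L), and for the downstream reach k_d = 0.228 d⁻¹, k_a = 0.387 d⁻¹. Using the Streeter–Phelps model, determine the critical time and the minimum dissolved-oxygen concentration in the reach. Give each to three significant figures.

t_c ≈ 2.58 d; minimum DO ≈ 3.83 mg/L

Mixed DO = (12.0×7.17 + 1.76×1.98)/(12.0+1.76) = 89.52/13.76 = 6.506 mg/L.
Mixed L₀ = (12.0×3.53 + 1.76×102)/(13.76) = 221.9/13.76 = 16.12 mg/L.
Initial deficit D₀ = C_s − DO₀ = 9.11 − 6.506 = 2.604 mg/L.
t_c = (1/0.1590) ln[(0.387/0.228)(1 − 2.604×0.1590/(0.228×16.12))] = 6.289 × ln(1.506) = 2.576 d.
D_c = (0.228/0.387) × 16.12 × e^(−0.228×2.576) = 0.5891 × 16.12 × 0.5558 = 5.280 mg/L.
Minimum DO = 9.11 − 5.280 = 3.830 mg/L.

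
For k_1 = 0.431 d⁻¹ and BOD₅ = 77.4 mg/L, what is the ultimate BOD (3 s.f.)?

L₀ ≈ 87.5 mg/L

BOD₅ = L₀(1 − e^(−5k_1)) ⇒ L₀ = BOD₅ / (1 − e^(−5×0.431))
= 77.4 / (1 − 0.1159) = 77.4 / 0.8841 = 87.55 mg/L.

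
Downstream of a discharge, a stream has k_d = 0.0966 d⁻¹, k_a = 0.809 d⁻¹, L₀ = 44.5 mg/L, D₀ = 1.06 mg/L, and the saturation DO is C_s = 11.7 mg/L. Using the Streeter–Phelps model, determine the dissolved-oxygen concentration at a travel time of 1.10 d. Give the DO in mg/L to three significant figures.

DO ≈ 8.32 mg/L

k_d L₀/(k_a−k_d) = 0.0966×44.5/(0.809−0.0966) = 4.299/0.7124 = 6.034 mg/L.
e^(−k_d t) = e^(−0.0966×1.100) = 0.8992; e^(−k_a t) = e^(−0.809×1.100) = 0.4107.
D = 6.034 × (0.8992 − 0.4107) + 1.06 × 0.4107 = 2.948 + 0.4353 = 3.383 mg/L.
DO = C_s − D = 11.7 − 3.383 = 8.317 mg/L.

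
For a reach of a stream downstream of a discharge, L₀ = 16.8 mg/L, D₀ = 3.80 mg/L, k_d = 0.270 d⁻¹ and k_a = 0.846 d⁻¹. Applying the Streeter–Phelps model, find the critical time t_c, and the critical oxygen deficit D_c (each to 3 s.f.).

With k_a/k_d = 3.133 and 1 − D₀(k_a−k_d)/(k_d L₀) = 0.5175,
t_c = ln(3.133 × 0.5175) / (0.846 − 0.270) = ln(1.621) / 0.5760 = 0.4833/0.5760 = 0.8390 d.
L(t_c) = L₀ e^(−k_d t_c) = 16.8 × 0.7973 = 13.39 mg/L, and at the critical point k_a D_c = k_d L, so D_c = (0.270/0.846) × 13.39 = 4.275 mg/L.

t_c ≈ 0.839 d; D_c ≈ 4.27 mg/L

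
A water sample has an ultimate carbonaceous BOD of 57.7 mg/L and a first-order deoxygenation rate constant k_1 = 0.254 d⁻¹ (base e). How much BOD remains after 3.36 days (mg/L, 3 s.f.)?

L_t = L₀ e^(−k_1 t) = 57.7 × e^(−0.254×3.36) = 57.7 × 0.4259 = 24.58 mg/L.

L ≈ 24.6 mg/L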